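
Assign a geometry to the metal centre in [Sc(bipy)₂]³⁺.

tetrahedral

Summing ligand charges against the +3 overall charge gives an oxidation state of +3 for scandium.
Sc sits in group 3, so the d-electron count is 3 − 3 = 0.
Counting donor atoms: 2×2,2′-bipyridine (bidentate) → 4 donors. Coordination number = 4.
A d⁰ ion has no crystal-field stabilisation preference between square planar and tetrahedral, so four ligands adopt the sterically favoured tetrahedral geometry.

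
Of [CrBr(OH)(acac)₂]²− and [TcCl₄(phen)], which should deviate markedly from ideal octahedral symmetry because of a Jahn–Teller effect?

[CrBr(OH)(acac)₂]²−: Each bromide is −1; each hydroxide is −1; each acetylacetonate is −1; balancing the −2 overall charge requires Cr(II). Chromium is a group-6 element; Cr(II) is therefore d⁴. Acetylacetonate, bromide, and hydroxide are weak-field ligands for a first-row metal, so the complex is high-spin. The t₂g³e_g¹ (high-spin) configuration has an unevenly filled e_g set; the Jahn–Teller theorem predicts a tetragonal distortion (typically axial elongation) to lift the degeneracy.
[TcCl₄(phen)]: Ligand charges: each chloride is −1; 1,10-phenanthroline is neutral. With an overall charge of 0 the technetium centre must be in the +4 oxidation state. Technetium is a group-7 element; Tc(IV) is therefore d³. The d³ configuration leaves the e_g set evenly filled (or empty) — no strong Jahn–Teller driving force.

[CrBr(OH)(acac)₂]²−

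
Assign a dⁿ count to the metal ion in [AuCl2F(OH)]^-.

d8

Summing ligand charges against the −1 overall charge gives an oxidation state of +3 for gold.
Group 11 minus oxidation state 3 gives a d⁸ configuration.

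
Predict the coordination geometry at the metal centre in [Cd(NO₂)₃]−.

Ligand charges: each nitro (N-bound nitrite) is −1. With an overall charge of −1 the cadmium centre must be in the +2 oxidation state.
Group 12 minus oxidation state 2 gives a d¹⁰ configuration.
Coordination number: 3.
Three ligands around a d¹⁰ centre minimise repulsion in a trigonal-planar arrangement.

trigonal planar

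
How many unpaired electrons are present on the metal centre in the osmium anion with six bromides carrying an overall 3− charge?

Ligand charges: each bromide is −1. With an overall charge of −3 the osmium centre must be in the +3 oxidation state.
Osmium is a group-8 element; Os(III) is therefore d⁵.
The spin state decides the count: a 5d ion has a large Δₒ and is invariably low-spin.
An octahedral low-spin d⁵ ion is t₂g⁵e_g⁰, giving 1 unpaired electron.

1 unpaired electron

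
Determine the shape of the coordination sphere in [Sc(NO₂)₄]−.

Summing ligand charges against the −1 overall charge gives an oxidation state of +3 for scandium.
Scandium is a group-3 element; Sc(III) is therefore d⁰.
With 4 monodentate ligands the coordination number is 4.
A d⁰ ion has no crystal-field stabilisation preference between square planar and tetrahedral, so four ligands adopt the sterically favoured tetrahedral geometry.

tetrahedral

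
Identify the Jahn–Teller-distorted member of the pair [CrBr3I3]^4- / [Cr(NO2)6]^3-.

[CrBr3I3]^4-: Ligand charges: each bromide is −1; each iodide is −1. With an overall charge of −4 the chromium centre must be in the +2 oxidation state. Cr sits in group 6, so the d-electron count is 6 − 2 = 4. Bromide and iodide are weak-field ligands for a first-row metal, so the complex is high-spin. The t₂g³e_g¹ (high-spin) configuration has an unevenly filled e_g set; the Jahn–Teller theorem predicts a tetragonal distortion (typically axial elongation) to lift the degeneracy.
[Cr(NO2)6]^3-: Summing ligand charges against the −3 overall charge gives an oxidation state of +3 for chromium. Cr sits in group 6, so the d-electron count is 6 − 3 = 3. The d³ configuration leaves the e_g set evenly filled (or empty) — no strong Jahn–Teller driving force.

[CrBr3I3]^4-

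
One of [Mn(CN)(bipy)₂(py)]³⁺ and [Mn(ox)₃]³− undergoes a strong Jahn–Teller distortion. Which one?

[Mn(ox)₃]³−

[Mn(CN)(bipy)₂(py)]³⁺: Each cyanide is −1; 2,2′-bipyridine is neutral; pyridine is neutral; balancing the +3 overall charge requires Mn(IV). Manganese is a group-7 element; Mn(IV) is therefore d³. The d³ configuration leaves the e_g set evenly filled (or empty) — no strong Jahn–Teller driving force.
[Mn(ox)₃]³−: Each oxalate is −2; balancing the −3 overall charge requires Mn(III). Mn sits in group 7, so the d-electron count is 7 − 3 = 4. Oxalate is a weak-field ligand for a first-row metal, so the complex is high-spin. The t₂g³e_g¹ (high-spin) configuration has an unevenly filled e_g set; the Jahn–Teller theorem predicts a tetragonal distortion (typically axial elongation) to lift the degeneracy.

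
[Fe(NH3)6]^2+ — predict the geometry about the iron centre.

octahedral

Ammonia is neutral; balancing the +2 overall charge requires Fe(II).
Iron is a group-8 element; Fe(II) is therefore d⁶.
Coordination number: 6.
Six donors around a single metal centre give an octahedral coordination sphere.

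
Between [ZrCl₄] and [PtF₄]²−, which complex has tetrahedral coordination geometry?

[ZrCl₄]

For [ZrCl₄]: Summing ligand charges against the 0 overall charge gives an oxidation state of +4 for zirconium. Zr sits in group 4, so the d-electron count is 4 − 4 = 0. A d⁰ ion has no crystal-field stabilisation preference between square planar and tetrahedral, so four ligands adopt the sterically favoured tetrahedral geometry. → tetrahedral.
For [PtF₄]²−: Ligand charges: each fluoride is −1. With an overall charge of −2 the platinum centre must be in the +2 oxidation state. Pt sits in group 10, so the d-electron count is 10 − 2 = 8. A 5d d⁸ ion has a large crystal-field splitting; square planar leaves the high-energy d_{x²−y²} orbital empty and maximises CFSE. → square planar.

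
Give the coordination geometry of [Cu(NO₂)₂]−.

linear

Summing ligand charges against the −1 overall charge gives an oxidation state of +1 for copper.
Group 11 minus oxidation state 1 gives a d¹⁰ configuration.
With 2 monodentate ligands the coordination number is 2.
A d¹⁰ ion with only two ligands adopts a linear arrangement (sp hybridisation; no CFSE preference).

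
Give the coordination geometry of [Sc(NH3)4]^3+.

tetrahedral

Summing ligand charges against the +3 overall charge gives an oxidation state of +3 for scandium.
Group 3 minus oxidation state 3 gives a d⁰ configuration.
Coordination number: 4.
A d⁰ ion has no crystal-field stabilisation preference between square planar and tetrahedral, so four ligands adopt the sterically favoured tetrahedral geometry.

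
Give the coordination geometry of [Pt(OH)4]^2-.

square planar

Each hydroxide is −1; balancing the −2 overall charge requires Pt(II).
Platinum is a group-10 element; Pt(II) is therefore d⁸.
Coordination number: 4.
A 5d d⁸ ion has a large crystal-field splitting; square planar leaves the high-energy d_{x²−y²} orbital empty and maximises CFSE.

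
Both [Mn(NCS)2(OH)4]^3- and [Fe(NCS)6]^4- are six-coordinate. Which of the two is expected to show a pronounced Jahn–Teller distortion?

[Mn(NCS)2(OH)4]^3-: Summing ligand charges against the −3 overall charge gives an oxidation state of +3 for manganese. Manganese is a group-7 element; Mn(III) is therefore d⁴. Hydroxide and isothiocyanate are weak-field ligands for a first-row metal, so the complex is high-spin. The t₂g³e_g¹ (high-spin) configuration has an unevenly filled e_g set; the Jahn–Teller theorem predicts a tetragonal distortion (typically axial elongation) to lift the degeneracy.
[Fe(NCS)6]^4-: Summing ligand charges against the −4 overall charge gives an oxidation state of +2 for iron. Fe sits in group 8, so the d-electron count is 8 − 2 = 6. Isothiocyanate is a weak-field ligand for a first-row metal, so the complex is high-spin. The d⁶ configuration leaves the e_g set evenly filled (or empty) — no strong Jahn–Teller driving force.

[Mn(NCS)2(OH)4]^3-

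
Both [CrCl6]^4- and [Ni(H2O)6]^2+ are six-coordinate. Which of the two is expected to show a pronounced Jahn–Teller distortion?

[CrCl6]^4-

[CrCl6]^4-: Ligand charges: each chloride is −1. With an overall charge of −4 the chromium centre must be in the +2 oxidation state. Chromium is a group-6 element; Cr(II) is therefore d⁴. Chloride is a weak-field ligand for a first-row metal, so the complex is high-spin. The t₂g³e_g¹ (high-spin) configuration has an unevenly filled e_g set; the Jahn–Teller theorem predicts a tetragonal distortion (typically axial elongation) to lift the degeneracy.
[Ni(H2O)6]^2+: Water is neutral; balancing the +2 overall charge requires Ni(II). Group 10 minus oxidation state 2 gives a d⁸ configuration. The d⁸ configuration leaves the e_g set evenly filled (or empty) — no strong Jahn–Teller driving force.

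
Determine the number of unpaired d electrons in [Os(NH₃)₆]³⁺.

1

Summing ligand charges against the +3 overall charge gives an oxidation state of +3 for osmium.
Os sits in group 8, so the d-electron count is 8 − 3 = 5.
The spin state decides the count: a 5d ion has a large Δₒ and is invariably low-spin.
An octahedral low-spin d⁵ ion is t₂g⁵e_g⁰, giving 1 unpaired electron.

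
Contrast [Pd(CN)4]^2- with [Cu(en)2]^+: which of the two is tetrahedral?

[Cu(en)2]^+

For [Pd(CN)4]^2-: Summing ligand charges against the −2 overall charge gives an oxidation state of +2 for palladium. Pd sits in group 10, so the d-electron count is 10 − 2 = 8. A 4d d⁸ ion has a large crystal-field splitting; square planar leaves the high-energy d_{x²−y²} orbital empty and maximises CFSE. → square planar.
For [Cu(en)2]^+: Ethylenediamine is neutral; balancing the +1 overall charge requires Cu(I). Cu sits in group 11, so the d-electron count is 11 − 1 = 10. A d¹⁰ ion has no crystal-field stabilisation preference between square planar and tetrahedral, so four ligands adopt the sterically favoured tetrahedral geometry. → tetrahedral.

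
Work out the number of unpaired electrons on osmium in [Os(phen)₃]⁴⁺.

2

Summing ligand charges against the +4 overall charge gives an oxidation state of +4 for osmium.
Os sits in group 8, so the d-electron count is 8 − 4 = 4.
Counting donor atoms: 3×1,10-phenanthroline (bidentate) → 6 donors. Coordination number = 6.
The spin state decides the count: a 5d ion has a large Δₒ and is invariably low-spin.
An octahedral low-spin d⁴ ion is t₂g⁴e_g⁰, giving 2 unpaired electrons.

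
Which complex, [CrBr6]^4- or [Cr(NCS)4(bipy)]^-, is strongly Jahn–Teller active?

[CrBr6]^4-: Each bromide is −1; balancing the −4 overall charge requires Cr(II). Chromium is a group-6 element; Cr(II) is therefore d⁴. Bromide is a weak-field ligand for a first-row metal, so the complex is high-spin. The t₂g³e_g¹ (high-spin) configuration has an unevenly filled e_g set; the Jahn–Teller theorem predicts a tetragonal distortion (typically axial elongation) to lift the degeneracy.
[Cr(NCS)4(bipy)]^-: Summing ligand charges against the −1 overall charge gives an oxidation state of +3 for chromium. Cr sits in group 6, so the d-electron count is 6 − 3 = 3. The d³ configuration leaves the e_g set evenly filled (or empty) — no strong Jahn–Teller driving force.

[CrBr6]^4-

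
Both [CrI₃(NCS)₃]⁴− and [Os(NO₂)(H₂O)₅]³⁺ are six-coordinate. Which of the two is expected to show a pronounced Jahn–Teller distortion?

[CrI₃(NCS)₃]⁴−

[CrI₃(NCS)₃]⁴−: Each iodide is −1; each isothiocyanate is −1; balancing the −4 overall charge requires Cr(II). Group 6 minus oxidation state 2 gives a d⁴ configuration. Iodide and isothiocyanate are weak-field ligands for a first-row metal, so the complex is high-spin. The t₂g³e_g¹ (high-spin) configuration has an unevenly filled e_g set; the Jahn–Teller theorem predicts a tetragonal distortion (typically axial elongation) to lift the degeneracy.
[Os(NO₂)(H₂O)₅]³⁺: Each nitro (N-bound nitrite) is −1; water is neutral; balancing the +3 overall charge requires Os(IV). Osmium is a group-8 element; Os(IV) is therefore d⁴. A 5d ion has a large Δₒ and is invariably low-spin. The d⁴ configuration leaves the e_g set evenly filled (or empty) — no strong Jahn–Teller driving force.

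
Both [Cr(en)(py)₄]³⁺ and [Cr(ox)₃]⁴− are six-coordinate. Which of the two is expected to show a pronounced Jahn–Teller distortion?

[Cr(en)(py)₄]³⁺: Summing ligand charges against the +3 overall charge gives an oxidation state of +3 for chromium. Group 6 minus oxidation state 3 gives a d³ configuration. The d³ configuration leaves the e_g set evenly filled (or empty) — no strong Jahn–Teller driving force.
[Cr(ox)₃]⁴−: Ligand charges: each oxalate is −2. With an overall charge of −4 the chromium centre must be in the +2 oxidation state. Chromium is a group-6 element; Cr(II) is therefore d⁴. Oxalate is a weak-field ligand for a first-row metal, so the complex is high-spin. The t₂g³e_g¹ (high-spin) configuration has an unevenly filled e_g set; the Jahn–Teller theorem predicts a tetragonal distortion (typically axial elongation) to lift the degeneracy.

[Cr(ox)₃]⁴−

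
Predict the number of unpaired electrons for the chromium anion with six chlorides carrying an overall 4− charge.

Each chloride is −1; balancing the −4 overall charge requires Cr(II).
Group 6 minus oxidation state 2 gives a d⁴ configuration.
The spin state decides the count: Chloride is a weak-field ligand for a first-row metal, so the complex is high-spin.
An octahedral high-spin d⁴ ion is t₂g³e_g¹, giving 4 unpaired electrons.

4 unpaired electrons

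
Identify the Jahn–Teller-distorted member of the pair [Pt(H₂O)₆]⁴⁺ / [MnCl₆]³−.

[Pt(H₂O)₆]⁴⁺: Summing ligand charges against the +4 overall charge gives an oxidation state of +4 for platinum. Pt sits in group 10, so the d-electron count is 10 − 4 = 6. A 5d ion has a large Δₒ and is invariably low-spin. The d⁶ configuration leaves the e_g set evenly filled (or empty) — no strong Jahn–Teller driving force.
[MnCl₆]³−: Summing ligand charges against the −3 overall charge gives an oxidation state of +3 for manganese. Group 7 minus oxidation state 3 gives a d⁴ configuration. Chloride is a weak-field ligand for a first-row metal, so the complex is high-spin. The t₂g³e_g¹ (high-spin) configuration has an unevenly filled e_g set; the Jahn–Teller theorem predicts a tetragonal distortion (typically axial elongation) to lift the degeneracy.

[MnCl₆]³−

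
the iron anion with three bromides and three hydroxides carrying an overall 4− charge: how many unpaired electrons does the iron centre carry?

4

Summing ligand charges against the −4 overall charge gives an oxidation state of +2 for iron.
Fe sits in group 8, so the d-electron count is 8 − 2 = 6.
The spin state decides the count: Bromide and hydroxide are weak-field ligands for a first-row metal, so the complex is high-spin.
An octahedral high-spin d⁶ ion is t₂g⁴e_g², giving 4 unpaired electrons.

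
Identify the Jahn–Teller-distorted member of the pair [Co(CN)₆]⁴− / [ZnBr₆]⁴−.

[Co(CN)₆]⁴−: Ligand charges: each cyanide is −1. With an overall charge of −4 the cobalt centre must be in the +2 oxidation state. Group 9 minus oxidation state 2 gives a d⁷ configuration. Cyanide is a strong-field ligand (high in the spectrochemical series) for a first-row metal, so the complex is low-spin. The t₂g⁶e_g¹ (low-spin) configuration has an unevenly filled e_g set; the Jahn–Teller theorem predicts a tetragonal distortion (typically axial elongation) to lift the degeneracy.
[ZnBr₆]⁴−: Each bromide is −1; balancing the −4 overall charge requires Zn(II). Zn sits in group 12, so the d-electron count is 12 − 2 = 10. The d¹⁰ configuration leaves the e_g set evenly filled (or empty) — no strong Jahn–Teller driving force.

[Co(CN)₆]⁴−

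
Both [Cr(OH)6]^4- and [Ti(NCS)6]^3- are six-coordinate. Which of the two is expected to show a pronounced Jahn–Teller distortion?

[Cr(OH)6]^4-: Summing ligand charges against the −4 overall charge gives an oxidation state of +2 for chromium. Cr sits in group 6, so the d-electron count is 6 − 2 = 4. Hydroxide is a weak-field ligand for a first-row metal, so the complex is high-spin. The t₂g³e_g¹ (high-spin) configuration has an unevenly filled e_g set; the Jahn–Teller theorem predicts a tetragonal distortion (typically axial elongation) to lift the degeneracy.
[Ti(NCS)6]^3-: Ligand charges: each isothiocyanate is −1. With an overall charge of −3 the titanium centre must be in the +3 oxidation state. Group 4 minus oxidation state 3 gives a d¹ configuration. The d¹ configuration leaves the e_g set evenly filled (or empty) — no strong Jahn–Teller driving force.

[Cr(OH)6]^4-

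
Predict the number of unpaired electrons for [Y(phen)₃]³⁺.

Summing ligand charges against the +3 overall charge gives an oxidation state of +3 for yttrium.
Y sits in group 3, so the d-electron count is 3 − 3 = 0.
Counting donor atoms: 3×1,10-phenanthroline (bidentate) → 6 donors. Coordination number = 6.
In an octahedral field the d⁰ configuration is t₂g⁰e_g⁰, giving 0 unpaired electrons.

0 unpaired electrons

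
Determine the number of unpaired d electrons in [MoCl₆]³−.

Each chloride is −1; balancing the −3 overall charge requires Mo(III).
Molybdenum is a group-6 element; Mo(III) is therefore d³.
In an octahedral field the d³ configuration is t₂g³e_g⁰ (only one arrangement possible), giving 3 unpaired electrons.

3 unpaired electrons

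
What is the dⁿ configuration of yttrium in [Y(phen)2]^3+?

d0

1,10-phenanthroline is neutral; balancing the +3 overall charge requires Y(III).
Yttrium is a group-3 element; Y(III) is therefore d⁰.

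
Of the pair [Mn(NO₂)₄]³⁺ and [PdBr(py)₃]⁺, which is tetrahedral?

For [Mn(NO₂)₄]³⁺: Each nitro (N-bound nitrite) is −1; balancing the +3 overall charge requires Mn(VII). Mn sits in group 7, so the d-electron count is 7 − 7 = 0. A d⁰ ion has no crystal-field stabilisation preference between square planar and tetrahedral, so four ligands adopt the sterically favoured tetrahedral geometry. → tetrahedral.
For [PdBr(py)₃]⁺: Summing ligand charges against the +1 overall charge gives an oxidation state of +2 for palladium. Pd sits in group 10, so the d-electron count is 10 − 2 = 8. A 4d d⁸ ion has a large crystal-field splitting; square planar leaves the high-energy d_{x²−y²} orbital empty and maximises CFSE. → square planar.

[Mn(NO₂)₄]³⁺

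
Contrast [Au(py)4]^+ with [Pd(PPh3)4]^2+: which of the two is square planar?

[Pd(PPh3)4]^2+

For [Au(py)4]^+: Summing ligand charges against the +1 overall charge gives an oxidation state of +1 for gold. Gold is a group-11 element; Au(I) is therefore d¹⁰. A d¹⁰ ion has no crystal-field stabilisation preference between square planar and tetrahedral, so four ligands adopt the sterically favoured tetrahedral geometry. → tetrahedral.
For [Pd(PPh3)4]^2+: Triphenylphosphine is neutral; balancing the +2 overall charge requires Pd(II). Group 10 minus oxidation state 2 gives a d⁸ configuration. A 4d d⁸ ion has a large crystal-field splitting; square planar leaves the high-energy d_{x²−y²} orbital empty and maximises CFSE. → square planar.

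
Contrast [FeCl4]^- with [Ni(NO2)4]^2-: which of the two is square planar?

For [FeCl4]^-: Summing ligand charges against the −1 overall charge gives an oxidation state of +3 for iron. Fe sits in group 8, so the d-electron count is 8 − 3 = 5. A high-spin d⁵ ion has zero CFSE in either geometry, so four ligands adopt the sterically favoured tetrahedral geometry. → tetrahedral.
For [Ni(NO2)4]^2-: Ligand charges: each nitro (N-bound nitrite) is −1. With an overall charge of −2 the nickel centre must be in the +2 oxidation state. Ni sits in group 10, so the d-electron count is 10 − 2 = 8. Nitro (N-bound nitrite) is a strong-field ligand (high in the spectrochemical series). A 3d d⁸ ion with strong-field ligands gains enough CFSE to favour square planar over tetrahedral. → square planar.

[Ni(NO2)4]^2-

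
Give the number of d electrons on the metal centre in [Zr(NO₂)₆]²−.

Ligand charges: each nitro (N-bound nitrite) is −1. With an overall charge of −2 the zirconium centre must be in the +4 oxidation state.
Group 4 minus oxidation state 4 gives a d⁰ configuration.

d0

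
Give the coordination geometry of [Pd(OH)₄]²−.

Each hydroxide is −1; balancing the −2 overall charge requires Pd(II).
Palladium is a group-10 element; Pd(II) is therefore d⁸.
Coordination number: 4.
A 4d d⁸ ion has a large crystal-field splitting; square planar leaves the high-energy d_{x²−y²} orbital empty and maximises CFSE.

square planar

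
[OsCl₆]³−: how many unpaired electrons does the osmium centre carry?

1 unpaired electron

Summing ligand charges against the −3 overall charge gives an oxidation state of +3 for osmium.
Group 8 minus oxidation state 3 gives a d⁵ configuration.
The spin state decides the count: a 5d ion has a large Δₒ and is invariably low-spin.
An octahedral low-spin d⁵ ion is t₂g⁵e_g⁰, giving 1 unpaired electron.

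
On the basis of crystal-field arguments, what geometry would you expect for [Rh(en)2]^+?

Ethylenediamine is neutral; balancing the +1 overall charge requires Rh(I).
Rh sits in group 9, so the d-electron count is 9 − 1 = 8.
Counting donor atoms: 2×ethylenediamine (bidentate) → 4 donors. Coordination number = 4.
A 4d d⁸ ion has a large crystal-field splitting; square planar leaves the high-energy d_{x²−y²} orbital empty and maximises CFSE.

square planar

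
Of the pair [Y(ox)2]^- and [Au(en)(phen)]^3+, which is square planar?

For [Y(ox)2]^-: Summing ligand charges against the −1 overall charge gives an oxidation state of +3 for yttrium. Yttrium is a group-3 element; Y(III) is therefore d⁰. A d⁰ ion has no crystal-field stabilisation preference between square planar and tetrahedral, so four ligands adopt the sterically favoured tetrahedral geometry. → tetrahedral.
For [Au(en)(phen)]^3+: Ethylenediamine is neutral; 1,10-phenanthroline is neutral; balancing the +3 overall charge requires Au(III). Au sits in group 11, so the d-electron count is 11 − 3 = 8. A 5d d⁸ ion has a large crystal-field splitting; square planar leaves the high-energy d_{x²−y²} orbital empty and maximises CFSE. → square planar.

[Au(en)(phen)]^3+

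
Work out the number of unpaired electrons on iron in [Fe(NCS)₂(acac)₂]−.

5

Summing ligand charges against the −1 overall charge gives an oxidation state of +3 for iron.
Group 8 minus oxidation state 3 gives a d⁵ configuration.
Counting donor atoms: 2×isothiocyanate (monodentate) → 2 donors; 2×acetylacetonate (bidentate) → 4 donors. Coordination number = 6.
The spin state decides the count: Acetylacetonate and isothiocyanate are weak-field ligands for a first-row metal, so the complex is high-spin.
An octahedral high-spin d⁵ ion is t₂g³e_g², giving 5 unpaired electrons.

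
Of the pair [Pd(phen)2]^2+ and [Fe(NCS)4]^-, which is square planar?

For [Pd(phen)2]^2+: 1,10-phenanthroline is neutral; balancing the +2 overall charge requires Pd(II). Pd sits in group 10, so the d-electron count is 10 − 2 = 8. A 4d d⁸ ion has a large crystal-field splitting; square planar leaves the high-energy d_{x²−y²} orbital empty and maximises CFSE. → square planar.
For [Fe(NCS)4]^-: Summing ligand charges against the −1 overall charge gives an oxidation state of +3 for iron. Iron is a group-8 element; Fe(III) is therefore d⁵. A high-spin d⁵ ion has zero CFSE in either geometry, so four ligands adopt the sterically favoured tetrahedral geometry. → tetrahedral.

[Pd(phen)2]^2+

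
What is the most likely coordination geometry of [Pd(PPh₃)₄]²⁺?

square planar

Ligand charges: triphenylphosphine is neutral. With an overall charge of +2 the palladium centre must be in the +2 oxidation state.
Palladium is a group-10 element; Pd(II) is therefore d⁸.
With 4 monodentate ligands the coordination number is 4.
A 4d d⁸ ion has a large crystal-field splitting; square planar leaves the high-energy d_{x²−y²} orbital empty and maximises CFSE.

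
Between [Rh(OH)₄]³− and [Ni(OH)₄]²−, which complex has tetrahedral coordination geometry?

[Ni(OH)₄]²−

For [Rh(OH)₄]³−: Summing ligand charges against the −3 overall charge gives an oxidation state of +1 for rhodium. Rhodium is a group-9 element; Rh(I) is therefore d⁸. A 4d d⁸ ion has a large crystal-field splitting; square planar leaves the high-energy d_{x²−y²} orbital empty and maximises CFSE. → square planar.
For [Ni(OH)₄]²−: Ligand charges: each hydroxide is −1. With an overall charge of −2 the nickel centre must be in the +2 oxidation state. Ni sits in group 10, so the d-electron count is 10 − 2 = 8. Hydroxide is a weak-field ligand. With weak-field ligands the CFSE gain from square planar is small, so a 3d d⁸ ion takes the sterically preferred tetrahedral geometry. → tetrahedral.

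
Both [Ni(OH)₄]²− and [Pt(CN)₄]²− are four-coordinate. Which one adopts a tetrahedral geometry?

For [Ni(OH)₄]²−: Ligand charges: each hydroxide is −1. With an overall charge of −2 the nickel centre must be in the +2 oxidation state. Nickel is a group-10 element; Ni(II) is therefore d⁸. Hydroxide is a weak-field ligand. With weak-field ligands the CFSE gain from square planar is small, so a 3d d⁸ ion takes the sterically preferred tetrahedral geometry. → tetrahedral.
For [Pt(CN)₄]²−: Each cyanide is −1; balancing the −2 overall charge requires Pt(II). Group 10 minus oxidation state 2 gives a d⁸ configuration. A 5d d⁸ ion has a large crystal-field splitting; square planar leaves the high-energy d_{x²−y²} orbital empty and maximises CFSE. → square planar.

[Ni(OH)₄]²−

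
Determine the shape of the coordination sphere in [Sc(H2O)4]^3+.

Summing ligand charges against the +3 overall charge gives an oxidation state of +3 for scandium.
Sc sits in group 3, so the d-electron count is 3 − 3 = 0.
Coordination number: 4.
A d⁰ ion has no crystal-field stabilisation preference between square planar and tetrahedral, so four ligands adopt the sterically favoured tetrahedral geometry.

tetrahedral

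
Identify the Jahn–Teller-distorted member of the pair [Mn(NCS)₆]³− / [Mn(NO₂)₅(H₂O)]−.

[Mn(NCS)₆]³−: Ligand charges: each isothiocyanate is −1. With an overall charge of −3 the manganese centre must be in the +3 oxidation state. Manganese is a group-7 element; Mn(III) is therefore d⁴. Isothiocyanate is a weak-field ligand for a first-row metal, so the complex is high-spin. The t₂g³e_g¹ (high-spin) configuration has an unevenly filled e_g set; the Jahn–Teller theorem predicts a tetragonal distortion (typically axial elongation) to lift the degeneracy.
[Mn(NO₂)₅(H₂O)]−: Summing ligand charges against the −1 overall charge gives an oxidation state of +4 for manganese. Manganese is a group-7 element; Mn(IV) is therefore d³. The d³ configuration leaves the e_g set evenly filled (or empty) — no strong Jahn–Teller driving force.

[Mn(NCS)₆]³−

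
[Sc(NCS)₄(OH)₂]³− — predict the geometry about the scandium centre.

octahedral

Ligand charges: each isothiocyanate is −1; each hydroxide is −1. With an overall charge of −3 the scandium centre must be in the +3 oxidation state.
Group 3 minus oxidation state 3 gives a d⁰ configuration.
With 6 monodentate ligands the coordination number is 6.
Six donors around a single metal centre give an octahedral coordination sphere.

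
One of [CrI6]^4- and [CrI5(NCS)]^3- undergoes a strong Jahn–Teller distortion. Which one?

[CrI6]^4-

[CrI6]^4-: Each iodide is −1; balancing the −4 overall charge requires Cr(II). Group 6 minus oxidation state 2 gives a d⁴ configuration. Iodide is a weak-field ligand for a first-row metal, so the complex is high-spin. The t₂g³e_g¹ (high-spin) configuration has an unevenly filled e_g set; the Jahn–Teller theorem predicts a tetragonal distortion (typically axial elongation) to lift the degeneracy.
[CrI5(NCS)]^3-: Ligand charges: each iodide is −1; each isothiocyanate is −1. With an overall charge of −3 the chromium centre must be in the +3 oxidation state. Cr sits in group 6, so the d-electron count is 6 − 3 = 3. The d³ configuration leaves the e_g set evenly filled (or empty) — no strong Jahn–Teller driving force.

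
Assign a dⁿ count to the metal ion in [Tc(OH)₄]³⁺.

d0

Summing ligand charges against the +3 overall charge gives an oxidation state of +7 for technetium.
Group 7 minus oxidation state 7 gives a d⁰ configuration.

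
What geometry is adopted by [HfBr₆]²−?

octahedral

Summing ligand charges against the −2 overall charge gives an oxidation state of +4 for hafnium.
Hafnium is a group-4 element; Hf(IV) is therefore d⁰.
Coordination number: 6.
Six donors around a single metal centre give an octahedral coordination sphere.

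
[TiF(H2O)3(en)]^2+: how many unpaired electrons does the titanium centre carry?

Ligand charges: each fluoride is −1; water is neutral; ethylenediamine is neutral. With an overall charge of +2 the titanium centre must be in the +3 oxidation state.
Ti sits in group 4, so the d-electron count is 4 − 3 = 1.
Counting donor atoms: 1×fluoride (monodentate) → 1 donor; 3×water (monodentate) → 3 donors; 1×ethylenediamine (bidentate) → 2 donors. Coordination number = 6.
In an octahedral field the d¹ configuration is t₂g¹e_g⁰ (only one arrangement possible), giving 1 unpaired electron.

1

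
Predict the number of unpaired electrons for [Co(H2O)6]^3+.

0 unpaired electrons

Ligand charges: water is neutral. With an overall charge of +3 the cobalt centre must be in the +3 oxidation state.
Cobalt is a group-9 element; Co(III) is therefore d⁶.
The spin state decides the count: Co(III) has an exceptionally large octahedral splitting and is low-spin with essentially every ligand except fluoride.
An octahedral low-spin d⁶ ion is t₂g⁶e_g⁰, giving 0 unpaired electrons.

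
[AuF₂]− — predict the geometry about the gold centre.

Summing ligand charges against the −1 overall charge gives an oxidation state of +1 for gold.
Gold is a group-11 element; Au(I) is therefore d¹⁰.
Coordination number: 2.
A d¹⁰ ion with only two ligands adopts a linear arrangement (sp hybridisation; no CFSE preference).

linear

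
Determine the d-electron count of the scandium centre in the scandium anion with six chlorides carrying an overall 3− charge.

d⁰

Summing ligand charges against the −3 overall charge gives an oxidation state of +3 for scandium.
Group 3 minus oxidation state 3 gives a d⁰ configuration.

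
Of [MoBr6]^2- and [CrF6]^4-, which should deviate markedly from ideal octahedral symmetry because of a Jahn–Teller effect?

[MoBr6]^2-: Each bromide is −1; balancing the −2 overall charge requires Mo(IV). Mo sits in group 6, so the d-electron count is 6 − 4 = 2. The d² configuration leaves the e_g set evenly filled (or empty) — no strong Jahn–Teller driving force.
[CrF6]^4-: Summing ligand charges against the −4 overall charge gives an oxidation state of +2 for chromium. Chromium is a group-6 element; Cr(II) is therefore d⁴. Fluoride is a weak-field ligand for a first-row metal, so the complex is high-spin. The t₂g³e_g¹ (high-spin) configuration has an unevenly filled e_g set; the Jahn–Teller theorem predicts a tetragonal distortion (typically axial elongation) to lift the degeneracy.

[CrF6]^4-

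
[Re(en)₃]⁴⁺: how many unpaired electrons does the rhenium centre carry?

3

Ethylenediamine is neutral; balancing the +4 overall charge requires Re(IV).
Rhenium is a group-7 element; Re(IV) is therefore d³.
Counting donor atoms: 3×ethylenediamine (bidentate) → 6 donors. Coordination number = 6.
In an octahedral field the d³ configuration is t₂g³e_g⁰ (only one arrangement possible), giving 3 unpaired electrons.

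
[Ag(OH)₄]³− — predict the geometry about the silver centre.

Ligand charges: each hydroxide is −1. With an overall charge of −3 the silver centre must be in the +1 oxidation state.
Silver is a group-11 element; Ag(I) is therefore d¹⁰.
Coordination number: 4.
A d¹⁰ ion has no crystal-field stabilisation preference between square planar and tetrahedral, so four ligands adopt the sterically favoured tetrahedral geometry.

tetrahedral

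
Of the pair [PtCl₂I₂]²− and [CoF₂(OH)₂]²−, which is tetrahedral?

For [PtCl₂I₂]²−: Each chloride is −1; each iodide is −1; balancing the −2 overall charge requires Pt(II). Group 10 minus oxidation state 2 gives a d⁸ configuration. A 5d d⁸ ion has a large crystal-field splitting; square planar leaves the high-energy d_{x²−y²} orbital empty and maximises CFSE. → square planar.
For [CoF₂(OH)₂]²−: Summing ligand charges against the −2 overall charge gives an oxidation state of +2 for cobalt. Group 9 minus oxidation state 2 gives a d⁷ configuration. For a high-spin 3d d⁷ ion with weak-field ligands the small Δₜ gives little square-planar CFSE advantage, so four ligands adopt the sterically favoured tetrahedral geometry. → tetrahedral.

[CoF₂(OH)₂]²−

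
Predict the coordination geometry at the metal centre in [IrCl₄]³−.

Ligand charges: each chloride is −1. With an overall charge of −3 the iridium centre must be in the +1 oxidation state.
Group 9 minus oxidation state 1 gives a d⁸ configuration.
Coordination number: 4.
A 5d d⁸ ion has a large crystal-field splitting; square planar leaves the high-energy d_{x²−y²} orbital empty and maximises CFSE.

square planar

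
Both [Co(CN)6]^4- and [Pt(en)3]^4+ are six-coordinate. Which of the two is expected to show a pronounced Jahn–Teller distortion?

[Co(CN)6]^4-

[Co(CN)6]^4-: Summing ligand charges against the −4 overall charge gives an oxidation state of +2 for cobalt. Cobalt is a group-9 element; Co(II) is therefore d⁷. Cyanide is a strong-field ligand (high in the spectrochemical series) for a first-row metal, so the complex is low-spin. The t₂g⁶e_g¹ (low-spin) configuration has an unevenly filled e_g set; the Jahn–Teller theorem predicts a tetragonal distortion (typically axial elongation) to lift the degeneracy.
[Pt(en)3]^4+: Summing ligand charges against the +4 overall charge gives an oxidation state of +4 for platinum. Group 10 minus oxidation state 4 gives a d⁶ configuration. A 5d ion has a large Δₒ and is invariably low-spin. The d⁶ configuration leaves the e_g set evenly filled (or empty) — no strong Jahn–Teller driving force.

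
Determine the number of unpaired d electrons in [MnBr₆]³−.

Ligand charges: each bromide is −1. With an overall charge of −3 the manganese centre must be in the +3 oxidation state.
Manganese is a group-7 element; Mn(III) is therefore d⁴.
The spin state decides the count: Bromide is a weak-field ligand for a first-row metal, so the complex is high-spin.
An octahedral high-spin d⁴ ion is t₂g³e_g¹, giving 4 unpaired electrons.

4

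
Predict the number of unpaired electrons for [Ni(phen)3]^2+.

2

Ligand charges: 1,10-phenanthroline is neutral. With an overall charge of +2 the nickel centre must be in the +2 oxidation state.
Nickel is a group-10 element; Ni(II) is therefore d⁸.
Counting donor atoms: 3×1,10-phenanthroline (bidentate) → 6 donors. Coordination number = 6.
In an octahedral field the d⁸ configuration is t₂g⁶e_g² (only one arrangement possible), giving 2 unpaired electrons.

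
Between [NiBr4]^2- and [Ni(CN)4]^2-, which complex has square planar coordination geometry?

[Ni(CN)4]^2-

For [NiBr4]^2-: Summing ligand charges against the −2 overall charge gives an oxidation state of +2 for nickel. Nickel is a group-10 element; Ni(II) is therefore d⁸. Bromide is a weak-field ligand. With weak-field ligands the CFSE gain from square planar is small, so a 3d d⁸ ion takes the sterically preferred tetrahedral geometry. → tetrahedral.
For [Ni(CN)4]^2-: Summing ligand charges against the −2 overall charge gives an oxidation state of +2 for nickel. Group 10 minus oxidation state 2 gives a d⁸ configuration. Cyanide is a strong-field ligand (high in the spectrochemical series). A 3d d⁸ ion with strong-field ligands gains enough CFSE to favour square planar over tetrahedral. → square planar.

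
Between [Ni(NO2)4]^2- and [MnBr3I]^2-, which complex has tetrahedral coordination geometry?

For [Ni(NO2)4]^2-: Ligand charges: each nitro (N-bound nitrite) is −1. With an overall charge of −2 the nickel centre must be in the +2 oxidation state. Group 10 minus oxidation state 2 gives a d⁸ configuration. Nitro (N-bound nitrite) is a strong-field ligand (high in the spectrochemical series). A 3d d⁸ ion with strong-field ligands gains enough CFSE to favour square planar over tetrahedral. → square planar.
For [MnBr3I]^2-: Summing ligand charges against the −2 overall charge gives an oxidation state of +2 for manganese. Mn sits in group 7, so the d-electron count is 7 − 2 = 5. A high-spin d⁵ ion has zero CFSE in either geometry, so four ligands adopt the sterically favoured tetrahedral geometry. → tetrahedral.

[MnBr3I]^2-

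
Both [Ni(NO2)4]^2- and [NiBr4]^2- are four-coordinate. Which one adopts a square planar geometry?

For [Ni(NO2)4]^2-: Ligand charges: each nitro (N-bound nitrite) is −1. With an overall charge of −2 the nickel centre must be in the +2 oxidation state. Group 10 minus oxidation state 2 gives a d⁸ configuration. Nitro (N-bound nitrite) is a strong-field ligand (high in the spectrochemical series). A 3d d⁸ ion with strong-field ligands gains enough CFSE to favour square planar over tetrahedral. → square planar.
For [NiBr4]^2-: Each bromide is −1; balancing the −2 overall charge requires Ni(II). Group 10 minus oxidation state 2 gives a d⁸ configuration. Bromide is a weak-field ligand. With weak-field ligands the CFSE gain from square planar is small, so a 3d d⁸ ion takes the sterically preferred tetrahedral geometry. → tetrahedral.

[Ni(NO2)4]^2-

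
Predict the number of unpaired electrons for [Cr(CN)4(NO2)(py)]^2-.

3 unpaired electrons

Ligand charges: each cyanide is −1; each nitro (N-bound nitrite) is −1; pyridine is neutral. With an overall charge of −2 the chromium centre must be in the +3 oxidation state.
Chromium is a group-6 element; Cr(III) is therefore d³.
In an octahedral field the d³ configuration is t₂g³e_g⁰ (only one arrangement possible), giving 3 unpaired electrons.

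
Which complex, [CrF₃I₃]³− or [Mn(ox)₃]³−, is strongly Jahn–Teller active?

[CrF₃I₃]³−: Ligand charges: each fluoride is −1; each iodide is −1. With an overall charge of −3 the chromium centre must be in the +3 oxidation state. Chromium is a group-6 element; Cr(III) is therefore d³. The d³ configuration leaves the e_g set evenly filled (or empty) — no strong Jahn–Teller driving force.
[Mn(ox)₃]³−: Summing ligand charges against the −3 overall charge gives an oxidation state of +3 for manganese. Group 7 minus oxidation state 3 gives a d⁴ configuration. Oxalate is a weak-field ligand for a first-row metal, so the complex is high-spin. The t₂g³e_g¹ (high-spin) configuration has an unevenly filled e_g set; the Jahn–Teller theorem predicts a tetragonal distortion (typically axial elongation) to lift the degeneracy.

[Mn(ox)₃]³−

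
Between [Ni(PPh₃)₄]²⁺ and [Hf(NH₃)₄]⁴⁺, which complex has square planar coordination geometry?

[Ni(PPh₃)₄]²⁺

For [Ni(PPh₃)₄]²⁺: Ligand charges: triphenylphosphine is neutral. With an overall charge of +2 the nickel centre must be in the +2 oxidation state. Group 10 minus oxidation state 2 gives a d⁸ configuration. Triphenylphosphine is a strong-field ligand (high in the spectrochemical series). A 3d d⁸ ion with strong-field ligands gains enough CFSE to favour square planar over tetrahedral. → square planar.
For [Hf(NH₃)₄]⁴⁺: Summing ligand charges against the +4 overall charge gives an oxidation state of +4 for hafnium. Group 4 minus oxidation state 4 gives a d⁰ configuration. A d⁰ ion has no crystal-field stabilisation preference between square planar and tetrahedral, so four ligands adopt the sterically favoured tetrahedral geometry. → tetrahedral.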